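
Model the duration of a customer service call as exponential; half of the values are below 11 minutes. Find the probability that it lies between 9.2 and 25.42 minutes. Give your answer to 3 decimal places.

0.359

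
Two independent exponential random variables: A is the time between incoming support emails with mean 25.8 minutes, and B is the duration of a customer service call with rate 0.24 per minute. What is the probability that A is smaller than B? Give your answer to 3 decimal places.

λ_1 = 1/25.8 = 0.0387597, λ_2 = 0.24.
For independent exponentials, P(A < B) = λ_1/(λ_1+λ_2) = 0.0387597/0.27876 ≈ 0.139.

0.139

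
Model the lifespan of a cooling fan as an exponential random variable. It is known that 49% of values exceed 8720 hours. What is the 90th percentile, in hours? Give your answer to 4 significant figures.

e^(−λ·8720) = 0.49 ⇒ λ = −ln(0.49)/8720 = 0.0000818062.
90th percentile: 1 − e^(−λt) = 0.9, t = −ln(0.1)/λ = 28146.8 hours.

28150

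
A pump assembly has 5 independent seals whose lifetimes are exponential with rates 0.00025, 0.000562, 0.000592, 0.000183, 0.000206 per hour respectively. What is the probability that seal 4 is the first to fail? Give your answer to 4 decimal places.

0.1021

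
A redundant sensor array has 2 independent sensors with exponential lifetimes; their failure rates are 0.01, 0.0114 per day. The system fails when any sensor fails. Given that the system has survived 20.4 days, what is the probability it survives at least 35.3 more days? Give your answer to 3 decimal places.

Time to first failure ~ Exp(Σλ) with Σλ = 0.0214.
By memorylessness, P(T > 20.4+35.3 | T > 20.4) = P(T > 35.3) = e^(−0.0214·35.3) ≈ 0.470.

0.470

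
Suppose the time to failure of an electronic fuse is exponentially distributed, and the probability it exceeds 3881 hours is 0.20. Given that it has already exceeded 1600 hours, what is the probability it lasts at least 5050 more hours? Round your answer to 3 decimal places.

0.123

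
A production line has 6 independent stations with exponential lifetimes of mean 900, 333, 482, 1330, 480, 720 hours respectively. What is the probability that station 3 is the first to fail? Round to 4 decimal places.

Rates: λ_i = 1/mean_i → 0.00111111, 0.003003, 0.00207469, 0.00075188, 0.00208333, 0.00138889; Σλ = 0.0104129.
P(station 3 first) = λ_3/Σλ = 0.00207469/0.0104129 ≈ 0.1992.

0.1992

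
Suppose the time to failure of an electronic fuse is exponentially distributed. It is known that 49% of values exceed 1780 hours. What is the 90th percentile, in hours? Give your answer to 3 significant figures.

5750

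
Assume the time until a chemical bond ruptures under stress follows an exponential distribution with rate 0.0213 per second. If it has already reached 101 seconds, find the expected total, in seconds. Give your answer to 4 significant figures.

By memorylessness, E[X | X > 101] = 101 + 1/λ = 101 + 46.9484 = 147.948 seconds.

147.9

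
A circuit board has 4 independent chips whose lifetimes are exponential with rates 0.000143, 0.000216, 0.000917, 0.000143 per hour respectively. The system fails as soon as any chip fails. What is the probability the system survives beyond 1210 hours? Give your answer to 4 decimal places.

0.1796

The time to first failure is exponential with rate Σλ = 0.000143 + 0.000216 + 0.000917 + 0.000143 = 0.001419.
P(min > 1210) = e^(−0.001419·1210) = e^(−1.717) ≈ 0.1796.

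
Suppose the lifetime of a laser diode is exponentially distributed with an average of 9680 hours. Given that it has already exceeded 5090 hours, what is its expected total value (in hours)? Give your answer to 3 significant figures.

14800

The rate is λ = 1/9680 = 0.000103306 per hour.
By memorylessness, E[X | X > 5090] = 5090 + 1/λ = 5090 + 9680 = 14770 hours.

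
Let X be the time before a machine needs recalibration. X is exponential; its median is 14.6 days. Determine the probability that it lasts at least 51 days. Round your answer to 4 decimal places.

For an exponential, median = ln(2)/λ, so λ = ln 2 / 14.6 = 0.0474758 per day.
P(X > 51) = e^(−λ·51) = e^(−2.4213) ≈ 0.0888.

0.0888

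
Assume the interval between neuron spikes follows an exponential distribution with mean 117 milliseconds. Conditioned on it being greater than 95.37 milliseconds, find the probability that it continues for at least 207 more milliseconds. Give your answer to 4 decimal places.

0.1705

The rate is λ = 1/117 = 0.00854701 per millisecond.
The exponential is memoryless, so the remaining time is again Exp(λ): the condition X > 95.37 is irrelevant.
P(X > 207) = e^(−1.7692) ≈ 0.1705.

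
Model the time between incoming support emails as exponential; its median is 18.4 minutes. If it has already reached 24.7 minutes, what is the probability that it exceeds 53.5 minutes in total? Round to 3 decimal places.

For an exponential, median = ln(2)/λ, so λ = ln 2 / 18.4 = 0.037671 per minute.
The exponential is memoryless, so the remaining time is again Exp(λ): the condition X > 24.7 is irrelevant.
P(X > 28.8) = e^(−1.0849) ≈ 0.338.

0.338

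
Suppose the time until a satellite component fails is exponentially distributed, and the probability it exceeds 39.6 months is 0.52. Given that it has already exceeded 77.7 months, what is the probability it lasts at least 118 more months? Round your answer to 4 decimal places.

From e^(−λ·39.6) = 0.52, λ = −ln(0.52)/39.6 = 0.0165133.
Memoryless: P(X > 77.7+118 | X > 77.7) = P(X > 118) = e^(−0.0165133·118) ≈ 0.1425.

0.1425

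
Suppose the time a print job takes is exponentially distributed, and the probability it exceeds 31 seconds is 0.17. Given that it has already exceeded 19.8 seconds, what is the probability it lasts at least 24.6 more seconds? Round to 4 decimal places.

From e^(−λ·31) = 0.17, λ = −ln(0.17)/31 = 0.0571599.
Memoryless: P(X > 19.8+24.6 | X > 19.8) = P(X > 24.6) = e^(−0.0571599·24.6) ≈ 0.2451.

0.2451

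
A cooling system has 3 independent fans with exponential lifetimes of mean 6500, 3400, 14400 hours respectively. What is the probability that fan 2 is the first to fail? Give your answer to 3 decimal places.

0.568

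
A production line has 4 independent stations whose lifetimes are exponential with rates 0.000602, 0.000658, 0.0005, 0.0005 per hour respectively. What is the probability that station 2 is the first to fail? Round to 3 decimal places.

The time to first failure is exponential with rate Σλ = 0.000602 + 0.000658 + 0.0005 + 0.0005 = 0.00226.
P(station 2 first) = λ_2/Σλ = 0.000658/0.00226 ≈ 0.291.

0.291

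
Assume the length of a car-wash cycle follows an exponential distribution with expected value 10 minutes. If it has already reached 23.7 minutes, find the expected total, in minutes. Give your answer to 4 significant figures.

The rate is λ = 1/10 = 0.1 per minute.
By memorylessness, E[X | X > 23.7] = 23.7 + 1/λ = 23.7 + 10 = 33.7 minutes.

33.70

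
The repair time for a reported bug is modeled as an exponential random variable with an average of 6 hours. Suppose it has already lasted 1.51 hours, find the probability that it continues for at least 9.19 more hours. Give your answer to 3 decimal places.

The rate is λ = 1/6 = 0.166667 per hour.
The exponential is memoryless, so the remaining time is again Exp(λ): the condition X > 1.51 is irrelevant.
P(X > 9.19) = e^(−1.5317) ≈ 0.216.

0.216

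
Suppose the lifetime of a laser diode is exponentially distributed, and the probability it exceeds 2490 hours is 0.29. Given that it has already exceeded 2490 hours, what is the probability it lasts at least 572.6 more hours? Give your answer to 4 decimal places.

From e^(−λ·2490) = 0.29, λ = −ln(0.29)/2490 = 0.000497138.
Memoryless: P(X > 2490+572.6 | X > 2490) = P(X > 572.6) = e^(−0.000497138·572.6) ≈ 0.7523.

0.7523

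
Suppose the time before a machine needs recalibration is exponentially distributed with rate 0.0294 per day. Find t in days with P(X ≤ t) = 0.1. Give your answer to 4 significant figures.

3.584

Set 1 − e^(−λt) = 0.1, so t = −ln(0.9)/λ = 0.10536/0.0294 ≈ 3.58369 days.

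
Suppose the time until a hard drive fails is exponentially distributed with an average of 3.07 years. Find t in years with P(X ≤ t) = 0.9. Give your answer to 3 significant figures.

The rate is λ = 1/3.07 = 0.325733 per year.
Set 1 − e^(−λt) = 0.9, so t = −ln(0.1)/λ = 2.3026/0.325733 ≈ 7.06894 years.

7.07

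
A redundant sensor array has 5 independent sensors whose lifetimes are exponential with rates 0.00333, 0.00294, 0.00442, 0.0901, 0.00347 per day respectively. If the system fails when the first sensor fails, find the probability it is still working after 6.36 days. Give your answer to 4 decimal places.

0.5153

The time to first failure is exponential with rate Σλ = 0.00333 + 0.00294 + 0.00442 + 0.0901 + 0.00347 = 0.10426.
P(min > 6.36) = e^(−0.10426·6.36) = e^(−0.66309) ≈ 0.5153.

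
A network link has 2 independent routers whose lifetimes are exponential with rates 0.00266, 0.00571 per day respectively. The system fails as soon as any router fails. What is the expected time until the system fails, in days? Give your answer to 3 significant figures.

119

The time to first failure is exponential with rate Σλ = 0.00266 + 0.00571 = 0.00837.
E[min] = 1/Σλ = 1/0.00837 = 119.474 days.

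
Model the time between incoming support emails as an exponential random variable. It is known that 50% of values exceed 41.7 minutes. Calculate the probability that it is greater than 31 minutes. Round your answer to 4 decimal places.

0.5973

e^(−λ·41.7) = 0.50 ⇒ λ = −ln(0.50)/41.7 = 0.0166222.
P(X > 31) = e^(−0.0166222·31) = e^(−0.51529) ≈ 0.5973.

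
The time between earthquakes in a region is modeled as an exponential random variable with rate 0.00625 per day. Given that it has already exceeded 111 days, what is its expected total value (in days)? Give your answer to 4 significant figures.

271.0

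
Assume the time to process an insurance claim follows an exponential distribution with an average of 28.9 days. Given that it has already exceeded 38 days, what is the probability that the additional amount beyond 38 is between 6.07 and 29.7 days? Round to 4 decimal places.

0.4527

The rate is λ = 1/28.9 = 0.0346021 per day.
Memoryless: the residual past 38 is again Exp(λ).
P(6.07 < residual < 29.7) = e^(−λ·6.07) − e^(−λ·29.7) = 0.81056 − 0.35784 ≈ 0.4527.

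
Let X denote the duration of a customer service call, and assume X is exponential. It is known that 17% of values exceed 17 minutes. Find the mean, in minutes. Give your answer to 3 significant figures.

e^(−λ·17) = 0.17 ⇒ λ = −ln(0.17)/17 = 0.104233.
Mean = 1/λ = 9.59391 minutes.

9.59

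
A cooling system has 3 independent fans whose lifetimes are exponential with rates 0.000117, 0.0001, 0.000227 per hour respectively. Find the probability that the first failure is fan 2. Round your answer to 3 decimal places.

The time to first failure is exponential with rate Σλ = 0.000117 + 0.0001 + 0.000227 = 0.000444.
P(fan 2 first) = λ_2/Σλ = 0.0001/0.000444 ≈ 0.225.

0.225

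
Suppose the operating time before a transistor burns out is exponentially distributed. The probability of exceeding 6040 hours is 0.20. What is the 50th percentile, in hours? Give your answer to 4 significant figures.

e^(−λ·6040) = 0.20 ⇒ λ = −ln(0.20)/6040 = 0.000266463.
50th percentile: 1 − e^(−λt) = 0.5, t = −ln(0.5)/λ = 2601.29 hours.

2601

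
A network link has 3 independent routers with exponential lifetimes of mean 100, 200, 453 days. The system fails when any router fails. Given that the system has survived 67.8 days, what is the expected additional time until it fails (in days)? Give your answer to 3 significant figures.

58.1

First-failure rate Σλ = 1/100 + 1/200 + 1/453 = 0.0172075.
By memorylessness the expected residual is 1/Σλ = 58.1142 days, regardless of the 67.8 already elapsed.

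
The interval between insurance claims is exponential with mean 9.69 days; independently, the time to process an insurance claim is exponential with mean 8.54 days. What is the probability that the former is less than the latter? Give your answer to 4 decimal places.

0.4685

λ_1 = 1/9.69 = 0.103199, λ_2 = 1/8.54 = 0.117096.
For independent exponentials, P(the former < the latter) = λ_1/(λ_1+λ_2) = 0.103199/0.220295 ≈ 0.4685.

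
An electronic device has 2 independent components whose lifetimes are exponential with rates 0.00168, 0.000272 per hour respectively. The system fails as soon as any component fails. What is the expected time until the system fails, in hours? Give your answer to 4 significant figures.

The time to first failure is exponential with rate Σλ = 0.00168 + 0.000272 = 0.001952.
E[min] = 1/Σλ = 1/0.001952 = 512.295 hours.

512.3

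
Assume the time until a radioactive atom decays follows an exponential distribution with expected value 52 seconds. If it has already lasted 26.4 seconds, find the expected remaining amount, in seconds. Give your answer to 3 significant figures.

52.0

The rate is λ = 1/52 = 0.0192308 per second.
By memorylessness, the remaining amount past any threshold is again Exp(λ) with mean 1/λ = 52 seconds.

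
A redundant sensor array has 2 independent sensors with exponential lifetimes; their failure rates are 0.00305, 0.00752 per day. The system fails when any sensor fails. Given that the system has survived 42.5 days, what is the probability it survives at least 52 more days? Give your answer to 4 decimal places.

Time to first failure ~ Exp(Σλ) with Σλ = 0.01057.
By memorylessness, P(T > 42.5+52 | T > 42.5) = P(T > 52) = e^(−0.01057·52) ≈ 0.5772.

0.5772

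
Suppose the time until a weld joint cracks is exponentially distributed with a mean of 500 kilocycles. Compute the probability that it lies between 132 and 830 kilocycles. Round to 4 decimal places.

0.5778

The rate is λ = 1/500 = 0.002 per kilocycle.
P(132 < X < 830) = e^(−λ·132) − e^(−λ·830) = 0.76797 − 0.19014 ≈ 0.5778.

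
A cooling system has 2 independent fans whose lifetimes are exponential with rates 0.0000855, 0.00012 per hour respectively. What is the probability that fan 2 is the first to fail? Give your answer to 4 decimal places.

The time to first failure is exponential with rate Σλ = 0.0000855 + 0.00012 = 0.0002055.
P(fan 2 first) = λ_2/Σλ = 0.00012/0.0002055 ≈ 0.5839.

0.5839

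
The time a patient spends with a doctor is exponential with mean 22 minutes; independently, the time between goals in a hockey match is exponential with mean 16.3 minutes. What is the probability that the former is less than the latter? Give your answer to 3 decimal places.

0.426

λ_1 = 1/22 = 0.0454545, λ_2 = 1/16.3 = 0.0613497.
For independent exponentials, P(the former < the latter) = λ_1/(λ_1+λ_2) = 0.0454545/0.106804 ≈ 0.426.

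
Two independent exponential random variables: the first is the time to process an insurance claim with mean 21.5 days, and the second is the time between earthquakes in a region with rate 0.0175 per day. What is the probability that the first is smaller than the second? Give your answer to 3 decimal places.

λ_1 = 1/21.5 = 0.0465116, λ_2 = 0.0175.
For independent exponentials, P(the first < the second) = λ_1/(λ_1+λ_2) = 0.0465116/0.0640116 ≈ 0.727.

0.727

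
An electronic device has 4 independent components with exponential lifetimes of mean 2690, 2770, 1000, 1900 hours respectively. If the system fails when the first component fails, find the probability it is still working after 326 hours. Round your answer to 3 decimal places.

The first failure time is exponential with rate Σλ_i = 1/2690 + 1/2770 + 1/1000 + 1/1900 = 0.00225907 per hour.
P(min > 326) = e^(−0.00225907·326) = e^(−0.73646) ≈ 0.479.

0.479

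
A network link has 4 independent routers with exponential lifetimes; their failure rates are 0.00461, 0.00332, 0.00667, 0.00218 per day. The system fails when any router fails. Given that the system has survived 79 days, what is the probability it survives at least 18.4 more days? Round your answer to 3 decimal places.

Time to first failure ~ Exp(Σλ) with Σλ = 0.01678.
By memorylessness, P(T > 79+18.4 | T > 79) = P(T > 18.4) = e^(−0.01678·18.4) ≈ 0.734.

0.734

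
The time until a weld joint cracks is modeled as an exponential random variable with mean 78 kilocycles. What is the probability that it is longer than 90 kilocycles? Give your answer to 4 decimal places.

The rate is λ = 1/78 = 0.0128205 per kilocycle.
P(X > 90) = e^(−λ·90) = e^(−1.1538) ≈ 0.3154.

0.3154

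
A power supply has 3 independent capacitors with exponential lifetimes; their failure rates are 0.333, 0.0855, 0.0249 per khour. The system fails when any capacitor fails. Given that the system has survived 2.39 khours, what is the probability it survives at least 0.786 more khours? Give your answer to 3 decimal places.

Time to first failure ~ Exp(Σλ) with Σλ = 0.4434.
By memorylessness, P(T > 2.39+0.786 | T > 2.39) = P(T > 0.786) = e^(−0.4434·0.786) ≈ 0.706.

0.706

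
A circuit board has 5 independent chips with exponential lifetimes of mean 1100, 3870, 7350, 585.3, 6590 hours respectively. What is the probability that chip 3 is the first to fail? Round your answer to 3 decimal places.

Rates: λ_i = 1/mean_i → 0.000909091, 0.000258398, 0.000136054, 0.00170853, 0.000151745; Σλ = 0.00316381.
P(chip 3 first) = λ_3/Σλ = 0.000136054/0.00316381 ≈ 0.043.

0.043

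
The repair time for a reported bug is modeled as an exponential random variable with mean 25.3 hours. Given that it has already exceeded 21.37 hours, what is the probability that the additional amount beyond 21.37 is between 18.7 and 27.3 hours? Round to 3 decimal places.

0.138

The rate is λ = 1/25.3 = 0.0395257 per hour.
Memoryless: the residual past 21.37 is again Exp(λ).
P(18.7 < residual < 27.3) = e^(−λ·18.7) − e^(−λ·27.3) = 0.47753 − 0.33992 ≈ 0.138.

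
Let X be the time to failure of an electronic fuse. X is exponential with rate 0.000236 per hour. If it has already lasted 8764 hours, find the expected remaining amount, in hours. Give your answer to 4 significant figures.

4237

By memorylessness, the remaining amount past any threshold is again Exp(λ) with mean 1/λ = 4237.29 hours.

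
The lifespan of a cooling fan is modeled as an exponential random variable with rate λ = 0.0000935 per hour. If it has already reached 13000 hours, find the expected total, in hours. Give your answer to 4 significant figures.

23700

By memorylessness, E[X | X > 13000] = 13000 + 1/λ = 13000 + 10695.2 = 23695.2 hours.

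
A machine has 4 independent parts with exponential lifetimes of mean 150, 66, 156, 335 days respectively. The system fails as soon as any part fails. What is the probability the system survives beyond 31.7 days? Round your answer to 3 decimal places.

0.372

The first failure time is exponential with rate Σλ_i = 1/150 + 1/66 + 1/156 + 1/335 = 0.0312135 per day.
P(min > 31.7) = e^(−0.0312135·31.7) = e^(−0.98947) ≈ 0.372.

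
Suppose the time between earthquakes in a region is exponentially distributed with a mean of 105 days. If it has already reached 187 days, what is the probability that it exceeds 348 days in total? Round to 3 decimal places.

The rate is λ = 1/105 = 0.00952381 per day.
By the memoryless property, P(X > 187+161 | X > 187) = P(X > 161).
P(X > 161) = e^(−1.5333) ≈ 0.216.

0.216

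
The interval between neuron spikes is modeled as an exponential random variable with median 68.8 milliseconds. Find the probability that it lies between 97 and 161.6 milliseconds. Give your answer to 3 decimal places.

0.180

For an exponential, median = ln(2)/λ, so λ = ln 2 / 68.8 = 0.0100748 per millisecond.
P(97 < X < 161.6) = e^(−λ·97) − e^(−λ·161.6) = 0.37634 − 0.19630 ≈ 0.180.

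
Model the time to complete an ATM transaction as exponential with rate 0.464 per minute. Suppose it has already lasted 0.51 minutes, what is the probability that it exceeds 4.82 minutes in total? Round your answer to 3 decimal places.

The exponential is memoryless, so the remaining time is again Exp(λ): the condition X > 0.51 is irrelevant.
P(X > 4.31) = e^(−1.9998) ≈ 0.135.

0.135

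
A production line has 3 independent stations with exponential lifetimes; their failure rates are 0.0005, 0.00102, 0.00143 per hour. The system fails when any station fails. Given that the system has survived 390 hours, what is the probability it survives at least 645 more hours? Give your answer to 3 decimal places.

Time to first failure ~ Exp(Σλ) with Σλ = 0.00295.
By memorylessness, P(T > 390+645 | T > 390) = P(T > 645) = e^(−0.00295·645) ≈ 0.149.

0.149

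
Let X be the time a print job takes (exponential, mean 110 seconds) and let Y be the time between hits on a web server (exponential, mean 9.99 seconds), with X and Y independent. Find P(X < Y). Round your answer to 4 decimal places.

0.0833

λ_1 = 1/110 = 0.00909091, λ_2 = 1/9.99 = 0.1001.
For independent exponentials, P(X < Y) = λ_1/(λ_1+λ_2) = 0.00909091/0.109191 ≈ 0.0833.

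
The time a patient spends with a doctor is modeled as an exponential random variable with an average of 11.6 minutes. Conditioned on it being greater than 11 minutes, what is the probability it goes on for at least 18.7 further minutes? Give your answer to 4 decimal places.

0.1995

The rate is λ = 1/11.6 = 0.0862069 per minute.
P(X > s+t | X > s) = e^(−λ(s+t))/e^(−λs) = e^(−λt), independent of s = 11.
P(X > 18.7) = e^(−1.6121) ≈ 0.1995.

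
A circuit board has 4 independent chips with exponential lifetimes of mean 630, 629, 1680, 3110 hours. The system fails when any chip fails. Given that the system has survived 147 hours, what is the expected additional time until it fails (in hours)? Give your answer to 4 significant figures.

First-failure rate Σλ = 1/630 + 1/629 + 1/1680 + 1/3110 = 0.00409391.
By memorylessness the expected residual is 1/Σλ = 244.265 hours, regardless of the 147 already elapsed.

244.3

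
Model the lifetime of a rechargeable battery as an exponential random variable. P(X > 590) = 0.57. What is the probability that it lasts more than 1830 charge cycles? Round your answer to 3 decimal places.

e^(−λ·590) = 0.57 ⇒ λ = −ln(0.57)/590 = 0.000952744.
P(X > 1830) = e^(−0.000952744·1830) = e^(−1.7435) ≈ 0.175.

0.175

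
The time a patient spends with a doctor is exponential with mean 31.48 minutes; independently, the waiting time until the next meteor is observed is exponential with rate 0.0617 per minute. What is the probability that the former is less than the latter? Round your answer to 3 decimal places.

0.340

λ_1 = 1/31.48 = 0.0317662, λ_2 = 0.0617.
For independent exponentials, P(the former < the latter) = λ_1/(λ_1+λ_2) = 0.0317662/0.0934662 ≈ 0.340.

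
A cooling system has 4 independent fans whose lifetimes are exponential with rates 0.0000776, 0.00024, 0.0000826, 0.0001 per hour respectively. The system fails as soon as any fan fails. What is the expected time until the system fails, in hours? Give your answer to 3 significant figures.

The time to first failure is exponential with rate Σλ = 0.0000776 + 0.00024 + 0.0000826 + 0.0001 = 0.0005002.
E[min] = 1/Σλ = 1/0.0005002 = 1999.2 hours.

2000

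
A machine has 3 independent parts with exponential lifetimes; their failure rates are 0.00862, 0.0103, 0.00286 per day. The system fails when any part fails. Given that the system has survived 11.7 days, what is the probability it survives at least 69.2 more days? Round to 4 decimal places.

Time to first failure ~ Exp(Σλ) with Σλ = 0.02178.
By memorylessness, P(T > 11.7+69.2 | T > 11.7) = P(T > 69.2) = e^(−0.02178·69.2) ≈ 0.2215.

0.2215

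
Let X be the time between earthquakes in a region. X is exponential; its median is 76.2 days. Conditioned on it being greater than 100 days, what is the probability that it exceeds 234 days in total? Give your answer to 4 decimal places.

0.2955

For an exponential, median = ln(2)/λ, so λ = ln 2 / 76.2 = 0.00909642 per day.
P(X > s+t | X > s) = e^(−λ(s+t))/e^(−λs) = e^(−λt), independent of s = 100.
P(X > 134) = e^(−1.2189) ≈ 0.2955.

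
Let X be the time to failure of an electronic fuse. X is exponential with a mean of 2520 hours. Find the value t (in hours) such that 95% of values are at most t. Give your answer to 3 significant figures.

The rate is λ = 1/2520 = 0.000396825 per hour.
Set 1 − e^(−λt) = 0.95, so t = −ln(0.05)/λ = 2.9957/0.000396825 ≈ 7549.25 hours.

7550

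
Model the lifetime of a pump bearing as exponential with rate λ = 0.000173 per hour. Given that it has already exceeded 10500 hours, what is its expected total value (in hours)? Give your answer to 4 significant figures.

16280

By memorylessness, E[X | X > 10500] = 10500 + 1/λ = 10500 + 5780.35 = 16280.3 hours.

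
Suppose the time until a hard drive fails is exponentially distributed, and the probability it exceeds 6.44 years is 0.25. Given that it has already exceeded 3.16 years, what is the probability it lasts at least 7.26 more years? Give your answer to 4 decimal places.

0.2095

From e^(−λ·6.44) = 0.25, λ = −ln(0.25)/6.44 = 0.215263.
Memoryless: P(X > 3.16+7.26 | X > 3.16) = P(X > 7.26) = e^(−0.215263·7.26) ≈ 0.2095.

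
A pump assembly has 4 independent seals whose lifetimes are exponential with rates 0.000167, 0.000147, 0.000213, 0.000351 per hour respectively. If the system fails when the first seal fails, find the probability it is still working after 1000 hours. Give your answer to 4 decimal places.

The time to first failure is exponential with rate Σλ = 0.000167 + 0.000147 + 0.000213 + 0.000351 = 0.000878.
P(min > 1000) = e^(−0.000878·1000) = e^(−0.878) ≈ 0.4156.

0.4156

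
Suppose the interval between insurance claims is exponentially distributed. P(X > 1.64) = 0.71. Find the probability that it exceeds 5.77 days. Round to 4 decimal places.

e^(−λ·1.64) = 0.71 ⇒ λ = −ln(0.71)/1.64 = 0.208836.
P(X > 5.77) = e^(−0.208836·5.77) = e^(−1.205) ≈ 0.2997.

0.2997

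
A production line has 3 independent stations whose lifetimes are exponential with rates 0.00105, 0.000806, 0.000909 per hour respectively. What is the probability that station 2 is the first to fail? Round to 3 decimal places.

The time to first failure is exponential with rate Σλ = 0.00105 + 0.000806 + 0.000909 = 0.002765.
P(station 2 first) = λ_2/Σλ = 0.000806/0.002765 ≈ 0.292.

0.292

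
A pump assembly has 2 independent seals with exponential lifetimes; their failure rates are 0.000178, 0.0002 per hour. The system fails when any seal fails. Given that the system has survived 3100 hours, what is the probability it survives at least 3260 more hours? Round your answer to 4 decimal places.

Time to first failure ~ Exp(Σλ) with Σλ = 0.000378.
By memorylessness, P(T > 3100+3260 | T > 3100) = P(T > 3260) = e^(−0.000378·3260) ≈ 0.2916.

0.2916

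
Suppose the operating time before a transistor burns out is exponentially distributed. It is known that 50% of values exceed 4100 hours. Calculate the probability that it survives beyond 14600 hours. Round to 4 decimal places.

0.0847

e^(−λ·4100) = 0.50 ⇒ λ = −ln(0.50)/4100 = 0.00016906.
P(X > 14600) = e^(−0.00016906·14600) = e^(−2.4683) ≈ 0.0847.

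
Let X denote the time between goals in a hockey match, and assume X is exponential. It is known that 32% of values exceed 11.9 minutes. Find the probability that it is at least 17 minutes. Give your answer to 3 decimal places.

0.196

e^(−λ·11.9) = 0.32 ⇒ λ = −ln(0.32)/11.9 = 0.0957508.
P(X > 17) = e^(−0.0957508·17) = e^(−1.6278) ≈ 0.196.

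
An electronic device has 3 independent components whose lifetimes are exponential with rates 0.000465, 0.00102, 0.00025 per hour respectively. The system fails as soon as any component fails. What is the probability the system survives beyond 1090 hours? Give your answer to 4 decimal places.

0.1509

The time to first failure is exponential with rate Σλ = 0.000465 + 0.00102 + 0.00025 = 0.001735.
P(min > 1090) = e^(−0.001735·1090) = e^(−1.8911) ≈ 0.1509.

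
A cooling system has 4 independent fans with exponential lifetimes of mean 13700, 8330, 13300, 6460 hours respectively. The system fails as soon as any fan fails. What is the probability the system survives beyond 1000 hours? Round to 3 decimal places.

0.655

The first failure time is exponential with rate Σλ_i = 1/13700 + 1/8330 + 1/13300 + 1/6460 = 0.000423027 per hour.
P(min > 1000) = e^(−0.000423027·1000) = e^(−0.42303) ≈ 0.655.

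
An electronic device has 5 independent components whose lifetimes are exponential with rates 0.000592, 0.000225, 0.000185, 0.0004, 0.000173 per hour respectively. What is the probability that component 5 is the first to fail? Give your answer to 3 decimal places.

The time to first failure is exponential with rate Σλ = 0.000592 + 0.000225 + 0.000185 + 0.0004 + 0.000173 = 0.001575.
P(component 5 first) = λ_5/Σλ = 0.000173/0.001575 ≈ 0.110.

0.110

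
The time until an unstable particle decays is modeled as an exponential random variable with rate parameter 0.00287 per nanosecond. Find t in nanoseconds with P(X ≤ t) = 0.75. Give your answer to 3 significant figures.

Set 1 − e^(−λt) = 0.75, so t = −ln(0.25)/λ = 1.3863/0.00287 ≈ 483.029 nanoseconds.

483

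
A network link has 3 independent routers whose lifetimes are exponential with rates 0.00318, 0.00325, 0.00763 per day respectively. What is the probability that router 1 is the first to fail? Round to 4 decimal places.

0.2262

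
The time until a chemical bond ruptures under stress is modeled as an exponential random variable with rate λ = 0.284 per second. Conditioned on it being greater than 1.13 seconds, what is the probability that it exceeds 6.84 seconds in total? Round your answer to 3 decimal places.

0.198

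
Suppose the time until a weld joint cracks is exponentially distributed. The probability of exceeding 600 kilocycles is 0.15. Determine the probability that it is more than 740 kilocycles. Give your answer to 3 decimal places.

0.096

e^(−λ·600) = 0.15 ⇒ λ = −ln(0.15)/600 = 0.00316187.
P(X > 740) = e^(−0.00316187·740) = e^(−2.3398) ≈ 0.096.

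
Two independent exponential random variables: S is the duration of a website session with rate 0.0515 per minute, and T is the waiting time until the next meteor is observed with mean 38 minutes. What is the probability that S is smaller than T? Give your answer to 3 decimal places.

λ_1 = 0.0515, λ_2 = 1/38 = 0.0263158.
For independent exponentials, P(S < T) = λ_1/(λ_1+λ_2) = 0.0515/0.0778158 ≈ 0.662.

0.662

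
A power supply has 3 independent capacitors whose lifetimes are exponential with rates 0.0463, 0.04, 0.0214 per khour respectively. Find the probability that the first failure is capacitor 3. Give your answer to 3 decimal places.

0.199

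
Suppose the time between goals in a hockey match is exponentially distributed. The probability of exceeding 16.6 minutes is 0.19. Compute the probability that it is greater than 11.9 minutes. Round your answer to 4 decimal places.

0.3041

e^(−λ·16.6) = 0.19 ⇒ λ = −ln(0.19)/16.6 = 0.100044.
P(X > 11.9) = e^(−0.100044·11.9) = e^(−1.1905) ≈ 0.3041.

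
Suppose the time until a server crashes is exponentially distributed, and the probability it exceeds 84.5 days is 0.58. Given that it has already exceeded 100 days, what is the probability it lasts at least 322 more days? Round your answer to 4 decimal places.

0.1255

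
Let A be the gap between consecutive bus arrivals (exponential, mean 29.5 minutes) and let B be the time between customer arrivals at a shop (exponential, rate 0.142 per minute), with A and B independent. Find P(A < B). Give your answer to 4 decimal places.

0.1927

λ_1 = 1/29.5 = 0.0338983, λ_2 = 0.142.
For independent exponentials, P(A < B) = λ_1/(λ_1+λ_2) = 0.0338983/0.175898 ≈ 0.1927.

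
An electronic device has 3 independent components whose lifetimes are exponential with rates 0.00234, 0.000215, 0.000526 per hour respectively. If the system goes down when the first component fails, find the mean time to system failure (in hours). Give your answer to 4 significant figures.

324.6

The time to first failure is exponential with rate Σλ = 0.00234 + 0.000215 + 0.000526 = 0.003081.
E[min] = 1/Σλ = 1/0.003081 = 324.57 hours.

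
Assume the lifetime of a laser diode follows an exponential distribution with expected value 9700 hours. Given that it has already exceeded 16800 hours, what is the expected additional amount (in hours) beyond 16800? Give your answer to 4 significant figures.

9700

The rate is λ = 1/9700 = 0.000103093 per hour.
By memorylessness, the remaining amount past any threshold is again Exp(λ) with mean 1/λ = 9700 hours.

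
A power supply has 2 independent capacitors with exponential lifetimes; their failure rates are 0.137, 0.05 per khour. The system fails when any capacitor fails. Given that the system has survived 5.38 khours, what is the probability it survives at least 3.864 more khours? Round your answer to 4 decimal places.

0.4855

Time to first failure ~ Exp(Σλ) with Σλ = 0.187.
By memorylessness, P(T > 5.38+3.864 | T > 5.38) = P(T > 3.864) = e^(−0.187·3.864) ≈ 0.4855.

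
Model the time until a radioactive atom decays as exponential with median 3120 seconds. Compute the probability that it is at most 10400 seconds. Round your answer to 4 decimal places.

For an exponential, median = ln(2)/λ, so λ = ln 2 / 3120 = 0.000222163 per second.
P(X ≤ 10400) = 1 − e^(−λ·10400) = 1 − e^(−2.3105) ≈ 0.9008.

0.9008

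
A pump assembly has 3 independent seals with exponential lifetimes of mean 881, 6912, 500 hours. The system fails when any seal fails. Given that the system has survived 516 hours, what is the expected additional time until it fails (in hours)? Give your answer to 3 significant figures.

305

First-failure rate Σλ = 1/881 + 1/6912 + 1/500 = 0.00327975.
By memorylessness the expected residual is 1/Σλ = 304.901 hours, regardless of the 516 already elapsed.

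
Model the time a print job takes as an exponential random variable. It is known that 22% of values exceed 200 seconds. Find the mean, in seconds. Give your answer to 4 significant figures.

132.1

e^(−λ·200) = 0.22 ⇒ λ = −ln(0.22)/200 = 0.00757064.
Mean = 1/λ = 132.089 seconds.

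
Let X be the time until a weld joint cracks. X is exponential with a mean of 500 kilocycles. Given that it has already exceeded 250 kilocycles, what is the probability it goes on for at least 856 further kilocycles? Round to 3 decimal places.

0.181

The rate is λ = 1/500 = 0.002 per kilocycle.
P(X > s+t | X > s) = e^(−λ(s+t))/e^(−λs) = e^(−λt), independent of s = 250.
P(X > 856) = e^(−1.712) ≈ 0.181.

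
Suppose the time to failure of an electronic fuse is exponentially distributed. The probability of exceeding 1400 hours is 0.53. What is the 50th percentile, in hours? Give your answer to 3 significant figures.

1530

e^(−λ·1400) = 0.53 ⇒ λ = −ln(0.53)/1400 = 0.000453484.
50th percentile: 1 − e^(−λt) = 0.5, t = −ln(0.5)/λ = 1528.49 hours.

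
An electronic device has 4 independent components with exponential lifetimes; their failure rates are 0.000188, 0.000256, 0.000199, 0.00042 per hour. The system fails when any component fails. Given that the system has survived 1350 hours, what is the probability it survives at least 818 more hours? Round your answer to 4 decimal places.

0.4191

Time to first failure ~ Exp(Σλ) with Σλ = 0.001063.
By memorylessness, P(T > 1350+818 | T > 1350) = P(T > 818) = e^(−0.001063·818) ≈ 0.4191.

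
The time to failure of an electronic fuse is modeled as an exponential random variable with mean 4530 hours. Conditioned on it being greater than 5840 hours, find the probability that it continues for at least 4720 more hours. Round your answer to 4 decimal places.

0.3528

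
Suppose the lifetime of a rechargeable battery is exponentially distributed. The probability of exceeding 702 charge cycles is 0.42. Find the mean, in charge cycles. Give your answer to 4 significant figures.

809.2

e^(−λ·702) = 0.42 ⇒ λ = −ln(0.42)/702 = 0.00123576.
Mean = 1/λ = 809.221 charge cycles.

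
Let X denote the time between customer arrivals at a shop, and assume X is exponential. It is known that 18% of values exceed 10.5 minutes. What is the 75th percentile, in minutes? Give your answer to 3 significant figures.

e^(−λ·10.5) = 0.18 ⇒ λ = −ln(0.18)/10.5 = 0.163314.
75th percentile: 1 − e^(−λt) = 0.75, t = −ln(0.25)/λ = 8.48851 minutes.

8.49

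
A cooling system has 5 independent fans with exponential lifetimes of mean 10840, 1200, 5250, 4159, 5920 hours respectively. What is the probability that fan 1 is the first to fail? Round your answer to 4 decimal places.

Rates: λ_i = 1/mean_i → 0.0000922509, 0.000833333, 0.000190476, 0.000240442, 0.000168919; Σλ = 0.00152542.
P(fan 1 first) = λ_1/Σλ = 0.0000922509/0.00152542 ≈ 0.0605.

0.0605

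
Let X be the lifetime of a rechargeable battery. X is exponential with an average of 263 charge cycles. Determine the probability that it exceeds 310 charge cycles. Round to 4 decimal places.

0.3077

The rate is λ = 1/263 = 0.00380228 per charge cycle.
P(X > 310) = e^(−λ·310) = e^(−1.1787) ≈ 0.3077.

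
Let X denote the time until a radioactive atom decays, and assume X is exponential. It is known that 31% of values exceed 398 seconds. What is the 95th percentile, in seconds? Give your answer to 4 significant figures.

1018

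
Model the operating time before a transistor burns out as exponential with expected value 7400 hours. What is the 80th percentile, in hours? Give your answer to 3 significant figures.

The rate is λ = 1/7400 = 0.000135135 per hour.
Set 1 − e^(−λt) = 0.8, so t = −ln(0.2)/λ = 1.6094/0.000135135 ≈ 11909.8 hours.

11900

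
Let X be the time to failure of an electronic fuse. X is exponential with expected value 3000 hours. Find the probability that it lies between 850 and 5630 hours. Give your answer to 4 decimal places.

The rate is λ = 1/3000 = 0.000333333 per hour.
P(850 < X < 5630) = e^(−λ·850) − e^(−λ·5630) = 0.75327 − 0.15310 ≈ 0.6002.

0.6002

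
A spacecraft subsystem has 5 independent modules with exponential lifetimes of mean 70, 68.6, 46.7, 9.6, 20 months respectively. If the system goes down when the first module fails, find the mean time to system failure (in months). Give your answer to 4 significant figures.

The first failure time is exponential with rate Σλ_i = 1/70 + 1/68.6 + 1/46.7 + 1/9.6 + 1/20 = 0.204443 per month.
E[min] = 1/Σλ = 1/0.204443 = 4.89134 months.

4.891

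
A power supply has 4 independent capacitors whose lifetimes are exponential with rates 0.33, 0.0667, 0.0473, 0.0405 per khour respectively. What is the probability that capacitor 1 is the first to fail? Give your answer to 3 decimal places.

The time to first failure is exponential with rate Σλ = 0.33 + 0.0667 + 0.0473 + 0.0405 = 0.4845.
P(capacitor 1 first) = λ_1/Σλ = 0.33/0.4845 ≈ 0.681.

0.681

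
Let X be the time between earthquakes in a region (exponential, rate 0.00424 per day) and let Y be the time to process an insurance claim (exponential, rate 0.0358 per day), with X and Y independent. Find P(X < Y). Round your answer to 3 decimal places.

λ_1 = 0.00424, λ_2 = 0.0358.
For independent exponentials, P(X < Y) = λ_1/(λ_1+λ_2) = 0.00424/0.04004 ≈ 0.106.

0.106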